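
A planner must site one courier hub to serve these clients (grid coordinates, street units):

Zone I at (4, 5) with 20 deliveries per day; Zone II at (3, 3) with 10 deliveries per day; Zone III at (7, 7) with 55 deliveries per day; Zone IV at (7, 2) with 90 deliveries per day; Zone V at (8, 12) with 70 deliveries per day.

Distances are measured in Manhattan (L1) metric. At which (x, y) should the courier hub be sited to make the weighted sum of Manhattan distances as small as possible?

(7, 7)

Manhattan distance separates: Σwᵢ(|x−xᵢ|+|y−yᵢ|) = Σwᵢ|x−xᵢ| + Σwᵢ|y−yᵢ|, so x and y are optimised independently as 1-D weighted medians.
Total weight W = 245; half = 122.5.
x-coordinate, sorted with cumulative weight:
  x=3 (Zone II, w=10) cum 10
  x=4 (Zone I, w=20) cum 30
  x=7 (Zone III, w=55) cum 85
  x=7 (Zone IV, w=90) cum 175  ← median
  x=8 (Zone V, w=70) cum 245
⇒ x* = 7
y-coordinate, sorted with cumulative weight:
  y=2 (Zone IV, w=90) cum 90
  y=3 (Zone II, w=10) cum 100
  y=5 (Zone I, w=20) cum 120
  y=7 (Zone III, w=55) cum 175  ← median
  y=12 (Zone V, w=70) cum 245
⇒ y* = 7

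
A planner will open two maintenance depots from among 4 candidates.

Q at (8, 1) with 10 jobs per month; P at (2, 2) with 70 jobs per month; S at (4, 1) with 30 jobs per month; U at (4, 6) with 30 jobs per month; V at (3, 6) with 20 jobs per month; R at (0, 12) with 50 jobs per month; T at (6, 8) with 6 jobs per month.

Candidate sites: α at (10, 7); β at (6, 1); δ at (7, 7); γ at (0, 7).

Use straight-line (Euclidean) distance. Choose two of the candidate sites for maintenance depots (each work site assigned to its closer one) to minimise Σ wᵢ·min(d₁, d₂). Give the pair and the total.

Evaluate every pair (each demand assigned to the nearer of the two):
  {β, γ}: total = 842.1
  {β, δ}: total = 984.5
  {δ, γ}: total = 1055.6
  {α, γ}: total = 1118.2
  {α, β}: total = 1230.5
  {α, δ}: total = 1373.0
Best pair: {β, γ} with total 842.1.

{β, γ}, total 842.1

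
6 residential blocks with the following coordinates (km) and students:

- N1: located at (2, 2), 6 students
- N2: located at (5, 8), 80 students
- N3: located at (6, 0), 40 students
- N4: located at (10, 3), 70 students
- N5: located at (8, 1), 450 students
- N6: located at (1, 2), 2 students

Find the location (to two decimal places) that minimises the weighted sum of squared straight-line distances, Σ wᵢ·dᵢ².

The minimiser of Σwᵢ‖p−pᵢ‖² is the weighted centroid p* = (Σwᵢpᵢ)/(Σwᵢ).
Σwᵢ = 648.
Σwᵢxᵢ = 6·2 + 80·5 + 40·6 + 70·10 + 450·8 + 2·1 = 4954.
Σwᵢyᵢ = 6·2 + 80·8 + 40·0 + 70·3 + 450·1 + 2·2 = 1316.
x* = 4954/648 = 7.65, y* = 1316/648 = 2.03.

(7.65, 2.03)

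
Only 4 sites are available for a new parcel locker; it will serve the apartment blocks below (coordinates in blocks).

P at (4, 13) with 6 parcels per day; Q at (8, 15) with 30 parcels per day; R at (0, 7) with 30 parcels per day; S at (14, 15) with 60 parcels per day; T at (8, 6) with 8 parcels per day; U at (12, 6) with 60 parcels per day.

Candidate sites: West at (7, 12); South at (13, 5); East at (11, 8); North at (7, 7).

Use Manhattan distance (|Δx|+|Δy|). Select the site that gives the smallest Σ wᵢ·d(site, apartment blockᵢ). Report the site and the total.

East, total 1552 blocks

Total weighted distance at each candidate:
  West (7, 12): total = 1820
  South (13, 5): total = 1830
  East (11, 8): total = 1552
  North (7, 7): total = 1810
Minimum is at East with total 1552 blocks.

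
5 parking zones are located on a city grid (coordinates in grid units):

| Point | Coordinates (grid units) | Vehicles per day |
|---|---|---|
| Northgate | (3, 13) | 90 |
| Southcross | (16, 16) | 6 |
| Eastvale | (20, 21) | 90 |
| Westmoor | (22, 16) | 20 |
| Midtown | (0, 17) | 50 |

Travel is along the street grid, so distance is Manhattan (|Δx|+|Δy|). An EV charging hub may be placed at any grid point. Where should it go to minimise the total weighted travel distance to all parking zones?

(3, 17)

Manhattan distance separates: Σwᵢ(|x−xᵢ|+|y−yᵢ|) = Σwᵢ|x−xᵢ| + Σwᵢ|y−yᵢ|, so x and y are optimised independently as 1-D weighted medians.
Total weight W = 256; half = 128.
x-coordinate, sorted with cumulative weight:
  x=0 (Midtown, w=50) cum 50
  x=3 (Northgate, w=90) cum 140  ← median
  x=16 (Southcross, w=6) cum 146
  x=20 (Eastvale, w=90) cum 236
  x=22 (Westmoor, w=20) cum 256
⇒ x* = 3
y-coordinate, sorted with cumulative weight:
  y=13 (Northgate, w=90) cum 90
  y=16 (Southcross, w=6) cum 96
  y=16 (Westmoor, w=20) cum 116
  y=17 (Midtown, w=50) cum 166  ← median
  y=21 (Eastvale, w=90) cum 256
⇒ y* = 17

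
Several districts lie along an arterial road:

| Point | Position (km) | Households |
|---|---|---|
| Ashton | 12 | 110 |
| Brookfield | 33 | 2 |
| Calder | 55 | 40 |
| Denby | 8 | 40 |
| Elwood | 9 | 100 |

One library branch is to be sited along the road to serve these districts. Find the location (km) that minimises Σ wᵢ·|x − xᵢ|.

x = 12

For a sum of weighted absolute distances on a line, the optimum is the weighted median (not the mean). Total weight W = 292; half-weight = 146.
Sort by position and accumulate weight:
  km 8 (Denby, w=40) → cum 40
  km 9 (Elwood, w=100) → cum 140
  km 12 (Ashton, w=110) → cum 250  ≥ 146 → median here
  km 33 (Brookfield, w=2) → cum 252
  km 55 (Calder, w=40) → cum 292
Optimal location: km 12.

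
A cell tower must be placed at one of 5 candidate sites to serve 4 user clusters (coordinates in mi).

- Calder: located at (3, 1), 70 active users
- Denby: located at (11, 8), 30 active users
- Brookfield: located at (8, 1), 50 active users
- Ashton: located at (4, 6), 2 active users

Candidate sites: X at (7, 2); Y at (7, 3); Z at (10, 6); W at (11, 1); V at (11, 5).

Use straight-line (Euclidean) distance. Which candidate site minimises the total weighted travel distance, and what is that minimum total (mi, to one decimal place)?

Total weighted distance at each candidate:
  X (7, 2): total = 585.7
  Y (7, 3): total = 625.4
  Z (10, 6): total = 950.5
  W (11, 1): total = 937.2
  V (11, 5): total = 980.2
Minimum is at X with total 585.7 mi.

X, total 585.7 mi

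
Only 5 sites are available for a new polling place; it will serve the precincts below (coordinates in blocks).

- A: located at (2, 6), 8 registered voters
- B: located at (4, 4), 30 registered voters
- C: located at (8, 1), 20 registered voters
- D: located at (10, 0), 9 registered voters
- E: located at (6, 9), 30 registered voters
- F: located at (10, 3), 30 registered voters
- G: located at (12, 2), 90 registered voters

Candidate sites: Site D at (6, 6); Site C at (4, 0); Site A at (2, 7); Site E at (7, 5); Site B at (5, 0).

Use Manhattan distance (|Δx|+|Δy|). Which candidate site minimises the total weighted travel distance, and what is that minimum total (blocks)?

Total weighted distance at each candidate:
  Site D (6, 6): total = 1582
  Site C (4, 0): total = 1838
  Site A (2, 7): total = 2423
  Site E (7, 5): total = 1360
  Site B (5, 0): total = 1697
Minimum is at Site E with total 1360 blocks.

Site E, total 1360 blocks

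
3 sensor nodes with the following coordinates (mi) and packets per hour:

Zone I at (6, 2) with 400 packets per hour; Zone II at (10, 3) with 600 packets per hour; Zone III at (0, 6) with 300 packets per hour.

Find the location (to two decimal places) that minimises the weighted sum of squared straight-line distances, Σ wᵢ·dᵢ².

The minimiser of Σwᵢ‖p−pᵢ‖² is the weighted centroid p* = (Σwᵢpᵢ)/(Σwᵢ).
Σwᵢ = 1300.
Σwᵢxᵢ = 400·6 + 600·10 + 300·0 = 8400.
Σwᵢyᵢ = 400·2 + 600·3 + 300·6 = 4400.
x* = 8400/1300 = 6.46, y* = 4400/1300 = 3.38.

(6.46, 3.38)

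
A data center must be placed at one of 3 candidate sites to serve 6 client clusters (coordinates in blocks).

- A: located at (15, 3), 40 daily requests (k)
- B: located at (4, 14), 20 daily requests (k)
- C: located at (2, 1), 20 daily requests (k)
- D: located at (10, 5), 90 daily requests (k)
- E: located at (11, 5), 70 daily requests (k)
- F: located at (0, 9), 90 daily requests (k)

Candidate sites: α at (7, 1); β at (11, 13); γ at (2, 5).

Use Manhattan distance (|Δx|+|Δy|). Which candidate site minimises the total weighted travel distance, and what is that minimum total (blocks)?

γ, total 2790 blocks

Total weighted distance at each candidate:
  α (7, 1): total = 3360
  β (11, 13): total = 3860
  γ (2, 5): total = 2790
Minimum is at γ with total 2790 blocks.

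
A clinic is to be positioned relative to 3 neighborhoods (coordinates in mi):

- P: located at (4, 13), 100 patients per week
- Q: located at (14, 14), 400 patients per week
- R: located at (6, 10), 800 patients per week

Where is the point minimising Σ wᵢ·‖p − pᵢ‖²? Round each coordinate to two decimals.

(8.31, 11.46)

The minimiser of Σwᵢ‖p−pᵢ‖² is the weighted centroid p* = (Σwᵢpᵢ)/(Σwᵢ).
Σwᵢ = 1300.
Σwᵢxᵢ = 100·4 + 400·14 + 800·6 = 10800.
Σwᵢyᵢ = 100·13 + 400·14 + 800·10 = 14900.
x* = 10800/1300 = 8.31, y* = 14900/1300 = 11.46.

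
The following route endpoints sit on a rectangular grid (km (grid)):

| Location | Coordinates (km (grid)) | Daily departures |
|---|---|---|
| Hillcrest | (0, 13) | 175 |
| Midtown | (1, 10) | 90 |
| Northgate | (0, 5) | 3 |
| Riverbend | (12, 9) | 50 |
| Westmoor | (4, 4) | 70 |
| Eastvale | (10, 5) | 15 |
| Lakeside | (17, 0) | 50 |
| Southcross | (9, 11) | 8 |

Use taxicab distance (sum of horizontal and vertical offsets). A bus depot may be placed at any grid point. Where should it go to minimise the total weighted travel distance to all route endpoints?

Manhattan distance separates: Σwᵢ(|x−xᵢ|+|y−yᵢ|) = Σwᵢ|x−xᵢ| + Σwᵢ|y−yᵢ|, so x and y are optimised independently as 1-D weighted medians.
Total weight W = 461; half = 230.5.
x-coordinate, sorted with cumulative weight:
  x=0 (Hillcrest, w=175) cum 175
  x=0 (Northgate, w=3) cum 178
  x=1 (Midtown, w=90) cum 268  ← median
  x=4 (Westmoor, w=70) cum 338
  x=9 (Southcross, w=8) cum 346
  x=10 (Eastvale, w=15) cum 361
  x=12 (Riverbend, w=50) cum 411
  x=17 (Lakeside, w=50) cum 461
⇒ x* = 1
y-coordinate, sorted with cumulative weight:
  y=0 (Lakeside, w=50) cum 50
  y=4 (Westmoor, w=70) cum 120
  y=5 (Northgate, w=3) cum 123
  y=5 (Eastvale, w=15) cum 138
  y=9 (Riverbend, w=50) cum 188
  y=10 (Midtown, w=90) cum 278  ← median
  y=11 (Southcross, w=8) cum 286
  y=13 (Hillcrest, w=175) cum 461
⇒ y* = 10

(1, 10)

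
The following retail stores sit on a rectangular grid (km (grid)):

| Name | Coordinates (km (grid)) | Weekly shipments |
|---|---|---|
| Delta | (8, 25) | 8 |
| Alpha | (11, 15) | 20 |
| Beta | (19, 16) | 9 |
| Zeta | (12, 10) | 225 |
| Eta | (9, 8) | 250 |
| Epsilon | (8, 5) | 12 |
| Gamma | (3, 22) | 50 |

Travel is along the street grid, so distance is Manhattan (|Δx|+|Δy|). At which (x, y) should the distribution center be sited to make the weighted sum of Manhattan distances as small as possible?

(9, 10)

Manhattan distance separates: Σwᵢ(|x−xᵢ|+|y−yᵢ|) = Σwᵢ|x−xᵢ| + Σwᵢ|y−yᵢ|, so x and y are optimised independently as 1-D weighted medians.
Total weight W = 574; half = 287.
x-coordinate, sorted with cumulative weight:
  x=3 (Gamma, w=50) cum 50
  x=8 (Delta, w=8) cum 58
  x=8 (Epsilon, w=12) cum 70
  x=9 (Eta, w=250) cum 320  ← median
  x=11 (Alpha, w=20) cum 340
  x=12 (Zeta, w=225) cum 565
  x=19 (Beta, w=9) cum 574
⇒ x* = 9
y-coordinate, sorted with cumulative weight:
  y=5 (Epsilon, w=12) cum 12
  y=8 (Eta, w=250) cum 262
  y=10 (Zeta, w=225) cum 487  ← median
  y=15 (Alpha, w=20) cum 507
  y=16 (Beta, w=9) cum 516
  y=22 (Gamma, w=50) cum 566
  y=25 (Delta, w=8) cum 574
⇒ y* = 10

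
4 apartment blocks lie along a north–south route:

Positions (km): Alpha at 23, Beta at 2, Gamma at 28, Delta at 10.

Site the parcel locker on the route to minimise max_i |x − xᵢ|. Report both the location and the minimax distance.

The 1-center on a line is the midpoint of the two extreme points: leftmost at 2, rightmost at 28.
Optimal location = (2 + 28)/2 = 15; maximum distance = (28 − 2)/2 = 13.

location 15, max distance 13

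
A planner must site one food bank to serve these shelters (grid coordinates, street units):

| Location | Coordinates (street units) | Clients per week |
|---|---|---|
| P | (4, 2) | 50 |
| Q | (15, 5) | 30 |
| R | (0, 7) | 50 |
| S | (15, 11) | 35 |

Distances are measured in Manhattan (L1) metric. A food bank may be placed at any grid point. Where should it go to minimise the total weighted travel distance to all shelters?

(4, 7)

Manhattan distance separates: Σwᵢ(|x−xᵢ|+|y−yᵢ|) = Σwᵢ|x−xᵢ| + Σwᵢ|y−yᵢ|, so x and y are optimised independently as 1-D weighted medians.
Total weight W = 165; half = 82.5.
x-coordinate, sorted with cumulative weight:
  x=0 (R, w=50) cum 50
  x=4 (P, w=50) cum 100  ← median
  x=15 (Q, w=30) cum 130
  x=15 (S, w=35) cum 165
⇒ x* = 4
y-coordinate, sorted with cumulative weight:
  y=2 (P, w=50) cum 50
  y=5 (Q, w=30) cum 80
  y=7 (R, w=50) cum 130  ← median
  y=11 (S, w=35) cum 165
⇒ y* = 7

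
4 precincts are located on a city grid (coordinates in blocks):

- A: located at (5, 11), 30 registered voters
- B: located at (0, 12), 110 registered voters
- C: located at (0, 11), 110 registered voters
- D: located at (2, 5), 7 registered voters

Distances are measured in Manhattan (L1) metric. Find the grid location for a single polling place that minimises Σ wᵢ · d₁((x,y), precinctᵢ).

Manhattan distance separates: Σwᵢ(|x−xᵢ|+|y−yᵢ|) = Σwᵢ|x−xᵢ| + Σwᵢ|y−yᵢ|, so x and y are optimised independently as 1-D weighted medians.
Total weight W = 257; half = 128.5.
x-coordinate, sorted with cumulative weight:
  x=0 (B, w=110) cum 110
  x=0 (C, w=110) cum 220  ← median
  x=2 (D, w=7) cum 227
  x=5 (A, w=30) cum 257
⇒ x* = 0
y-coordinate, sorted with cumulative weight:
  y=5 (D, w=7) cum 7
  y=11 (A, w=30) cum 37
  y=11 (C, w=110) cum 147  ← median
  y=12 (B, w=110) cum 257
⇒ y* = 11

(0, 11)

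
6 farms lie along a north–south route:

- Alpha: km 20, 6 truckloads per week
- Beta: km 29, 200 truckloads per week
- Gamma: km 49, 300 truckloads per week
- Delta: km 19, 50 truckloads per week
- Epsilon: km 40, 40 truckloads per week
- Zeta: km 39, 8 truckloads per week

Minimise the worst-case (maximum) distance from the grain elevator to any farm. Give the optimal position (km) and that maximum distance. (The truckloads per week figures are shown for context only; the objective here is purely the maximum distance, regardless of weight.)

The 1-center on a line is the midpoint of the two extreme points: leftmost at 19, rightmost at 49.
Optimal location = (19 + 49)/2 = 34; maximum distance = (49 − 19)/2 = 15.

location 34, max distance 15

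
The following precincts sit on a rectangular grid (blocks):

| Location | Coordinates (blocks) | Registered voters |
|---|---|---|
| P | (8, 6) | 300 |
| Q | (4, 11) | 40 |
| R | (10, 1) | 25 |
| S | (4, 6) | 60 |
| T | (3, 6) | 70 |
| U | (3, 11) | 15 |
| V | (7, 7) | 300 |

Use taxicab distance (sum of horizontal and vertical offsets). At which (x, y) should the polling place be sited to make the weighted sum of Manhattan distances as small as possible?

(7, 6)

Manhattan distance separates: Σwᵢ(|x−xᵢ|+|y−yᵢ|) = Σwᵢ|x−xᵢ| + Σwᵢ|y−yᵢ|, so x and y are optimised independently as 1-D weighted medians.
Total weight W = 810; half = 405.
x-coordinate, sorted with cumulative weight:
  x=3 (T, w=70) cum 70
  x=3 (U, w=15) cum 85
  x=4 (Q, w=40) cum 125
  x=4 (S, w=60) cum 185
  x=7 (V, w=300) cum 485  ← median
  x=8 (P, w=300) cum 785
  x=10 (R, w=25) cum 810
⇒ x* = 7
y-coordinate, sorted with cumulative weight:
  y=1 (R, w=25) cum 25
  y=6 (P, w=300) cum 325
  y=6 (S, w=60) cum 385
  y=6 (T, w=70) cum 455  ← median
  y=7 (V, w=300) cum 755
  y=11 (Q, w=40) cum 795
  y=11 (U, w=15) cum 810
⇒ y* = 6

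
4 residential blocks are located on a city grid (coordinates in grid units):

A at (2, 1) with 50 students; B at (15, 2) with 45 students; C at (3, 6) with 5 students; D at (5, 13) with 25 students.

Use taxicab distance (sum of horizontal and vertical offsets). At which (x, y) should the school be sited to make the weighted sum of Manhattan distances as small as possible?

Manhattan distance separates: Σwᵢ(|x−xᵢ|+|y−yᵢ|) = Σwᵢ|x−xᵢ| + Σwᵢ|y−yᵢ|, so x and y are optimised independently as 1-D weighted medians.
Total weight W = 125; half = 62.5.
x-coordinate, sorted with cumulative weight:
  x=2 (A, w=50) cum 50
  x=3 (C, w=5) cum 55
  x=5 (D, w=25) cum 80  ← median
  x=15 (B, w=45) cum 125
⇒ x* = 5
y-coordinate, sorted with cumulative weight:
  y=1 (A, w=50) cum 50
  y=2 (B, w=45) cum 95  ← median
  y=6 (C, w=5) cum 100
  y=13 (D, w=25) cum 125
⇒ y* = 2

(5, 2)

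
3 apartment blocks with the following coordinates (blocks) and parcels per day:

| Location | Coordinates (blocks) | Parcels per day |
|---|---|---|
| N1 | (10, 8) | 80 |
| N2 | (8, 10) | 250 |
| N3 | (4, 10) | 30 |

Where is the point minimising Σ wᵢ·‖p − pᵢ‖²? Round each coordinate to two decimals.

(8.11, 9.56)

The minimiser of Σwᵢ‖p−pᵢ‖² is the weighted centroid p* = (Σwᵢpᵢ)/(Σwᵢ).
Σwᵢ = 360.
Σwᵢxᵢ = 80·10 + 250·8 + 30·4 = 2920.
Σwᵢyᵢ = 80·8 + 250·10 + 30·10 = 3440.
x* = 2920/360 = 8.11, y* = 3440/360 = 9.56.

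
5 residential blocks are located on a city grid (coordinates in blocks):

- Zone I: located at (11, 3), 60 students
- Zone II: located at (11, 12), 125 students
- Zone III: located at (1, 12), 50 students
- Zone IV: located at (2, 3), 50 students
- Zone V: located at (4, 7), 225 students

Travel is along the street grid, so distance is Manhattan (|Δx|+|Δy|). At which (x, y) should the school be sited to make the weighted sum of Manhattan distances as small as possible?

(4, 7)

Manhattan distance separates: Σwᵢ(|x−xᵢ|+|y−yᵢ|) = Σwᵢ|x−xᵢ| + Σwᵢ|y−yᵢ|, so x and y are optimised independently as 1-D weighted medians.
Total weight W = 510; half = 255.
x-coordinate, sorted with cumulative weight:
  x=1 (Zone III, w=50) cum 50
  x=2 (Zone IV, w=50) cum 100
  x=4 (Zone V, w=225) cum 325  ← median
  x=11 (Zone I, w=60) cum 385
  x=11 (Zone II, w=125) cum 510
⇒ x* = 4
y-coordinate, sorted with cumulative weight:
  y=3 (Zone I, w=60) cum 60
  y=3 (Zone IV, w=50) cum 110
  y=7 (Zone V, w=225) cum 335  ← median
  y=12 (Zone II, w=125) cum 460
  y=12 (Zone III, w=50) cum 510
⇒ y* = 7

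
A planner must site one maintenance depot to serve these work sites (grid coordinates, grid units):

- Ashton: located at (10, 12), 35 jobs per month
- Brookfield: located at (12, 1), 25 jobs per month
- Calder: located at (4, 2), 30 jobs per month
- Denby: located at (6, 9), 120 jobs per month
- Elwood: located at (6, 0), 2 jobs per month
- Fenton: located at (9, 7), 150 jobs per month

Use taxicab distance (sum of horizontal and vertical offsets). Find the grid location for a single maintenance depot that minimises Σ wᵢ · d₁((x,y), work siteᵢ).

Manhattan distance separates: Σwᵢ(|x−xᵢ|+|y−yᵢ|) = Σwᵢ|x−xᵢ| + Σwᵢ|y−yᵢ|, so x and y are optimised independently as 1-D weighted medians.
Total weight W = 362; half = 181.
x-coordinate, sorted with cumulative weight:
  x=4 (Calder, w=30) cum 30
  x=6 (Denby, w=120) cum 150
  x=6 (Elwood, w=2) cum 152
  x=9 (Fenton, w=150) cum 302  ← median
  x=10 (Ashton, w=35) cum 337
  x=12 (Brookfield, w=25) cum 362
⇒ x* = 9
y-coordinate, sorted with cumulative weight:
  y=0 (Elwood, w=2) cum 2
  y=1 (Brookfield, w=25) cum 27
  y=2 (Calder, w=30) cum 57
  y=7 (Fenton, w=150) cum 207  ← median
  y=9 (Denby, w=120) cum 327
  y=12 (Ashton, w=35) cum 362
⇒ y* = 7

(9, 7)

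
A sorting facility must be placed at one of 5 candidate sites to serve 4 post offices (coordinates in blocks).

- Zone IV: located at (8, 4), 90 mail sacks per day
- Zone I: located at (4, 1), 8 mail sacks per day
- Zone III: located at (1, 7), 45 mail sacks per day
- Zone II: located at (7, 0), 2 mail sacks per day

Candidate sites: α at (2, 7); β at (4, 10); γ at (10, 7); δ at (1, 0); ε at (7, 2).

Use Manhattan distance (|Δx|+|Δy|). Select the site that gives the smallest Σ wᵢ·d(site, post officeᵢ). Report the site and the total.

Total weighted distance at each candidate:
  α (2, 7): total = 943
  β (4, 10): total = 1268
  γ (10, 7): total = 971
  δ (1, 0): total = 1349
  ε (7, 2): total = 801
Minimum is at ε with total 801 blocks.

ε, total 801 blocks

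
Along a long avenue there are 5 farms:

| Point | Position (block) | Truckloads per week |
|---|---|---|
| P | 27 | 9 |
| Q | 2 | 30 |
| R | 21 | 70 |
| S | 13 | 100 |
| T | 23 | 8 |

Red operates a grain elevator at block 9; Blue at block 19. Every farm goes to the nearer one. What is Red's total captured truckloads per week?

The indifferent point is the midpoint (9+19)/2 = 14; farms left of it (closer to Red at 9) go to Red, those right go to Blue.
  Q at 2 (w=30) → Red
  S at 13 (w=100) → Red
  R at 21 (w=70) → Blue
  T at 23 (w=8) → Blue
  P at 27 (w=9) → Blue
Red captures 130; Blue captures 87.

130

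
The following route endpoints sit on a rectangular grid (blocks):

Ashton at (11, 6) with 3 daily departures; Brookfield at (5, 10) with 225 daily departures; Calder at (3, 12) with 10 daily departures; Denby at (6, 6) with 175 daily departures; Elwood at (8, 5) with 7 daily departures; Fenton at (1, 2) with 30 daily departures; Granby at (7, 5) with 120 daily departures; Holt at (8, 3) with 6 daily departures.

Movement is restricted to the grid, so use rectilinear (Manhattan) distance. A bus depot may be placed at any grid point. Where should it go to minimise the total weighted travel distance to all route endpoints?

(6, 6)

Manhattan distance separates: Σwᵢ(|x−xᵢ|+|y−yᵢ|) = Σwᵢ|x−xᵢ| + Σwᵢ|y−yᵢ|, so x and y are optimised independently as 1-D weighted medians.
Total weight W = 576; half = 288.
x-coordinate, sorted with cumulative weight:
  x=1 (Fenton, w=30) cum 30
  x=3 (Calder, w=10) cum 40
  x=5 (Brookfield, w=225) cum 265
  x=6 (Denby, w=175) cum 440  ← median
  x=7 (Granby, w=120) cum 560
  x=8 (Elwood, w=7) cum 567
  x=8 (Holt, w=6) cum 573
  x=11 (Ashton, w=3) cum 576
⇒ x* = 6
y-coordinate, sorted with cumulative weight:
  y=2 (Fenton, w=30) cum 30
  y=3 (Holt, w=6) cum 36
  y=5 (Elwood, w=7) cum 43
  y=5 (Granby, w=120) cum 163
  y=6 (Ashton, w=3) cum 166
  y=6 (Denby, w=175) cum 341  ← median
  y=10 (Brookfield, w=225) cum 566
  y=12 (Calder, w=10) cum 576
⇒ y* = 6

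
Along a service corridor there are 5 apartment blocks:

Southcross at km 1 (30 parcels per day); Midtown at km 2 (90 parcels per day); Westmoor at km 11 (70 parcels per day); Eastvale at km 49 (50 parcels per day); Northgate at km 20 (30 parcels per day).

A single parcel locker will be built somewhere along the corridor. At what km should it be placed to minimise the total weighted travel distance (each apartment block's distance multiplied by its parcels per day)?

For a sum of weighted absolute distances on a line, the optimum is the weighted median (not the mean). Total weight W = 270; half-weight = 135.
Sort by position and accumulate weight:
  km 1 (Southcross, w=30) → cum 30
  km 2 (Midtown, w=90) → cum 120
  km 11 (Westmoor, w=70) → cum 190  ≥ 135 → median here
  km 20 (Northgate, w=30) → cum 220
  km 49 (Eastvale, w=50) → cum 270
Optimal location: km 11.

x = 11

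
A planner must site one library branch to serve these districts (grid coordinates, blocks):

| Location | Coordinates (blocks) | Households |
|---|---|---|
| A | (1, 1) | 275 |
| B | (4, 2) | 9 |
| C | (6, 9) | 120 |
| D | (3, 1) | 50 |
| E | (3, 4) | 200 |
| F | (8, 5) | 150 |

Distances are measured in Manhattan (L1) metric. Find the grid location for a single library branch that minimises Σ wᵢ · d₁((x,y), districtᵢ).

(3, 4)

Manhattan distance separates: Σwᵢ(|x−xᵢ|+|y−yᵢ|) = Σwᵢ|x−xᵢ| + Σwᵢ|y−yᵢ|, so x and y are optimised independently as 1-D weighted medians.
Total weight W = 804; half = 402.
x-coordinate, sorted with cumulative weight:
  x=1 (A, w=275) cum 275
  x=3 (D, w=50) cum 325
  x=3 (E, w=200) cum 525  ← median
  x=4 (B, w=9) cum 534
  x=6 (C, w=120) cum 654
  x=8 (F, w=150) cum 804
⇒ x* = 3
y-coordinate, sorted with cumulative weight:
  y=1 (A, w=275) cum 275
  y=1 (D, w=50) cum 325
  y=2 (B, w=9) cum 334
  y=4 (E, w=200) cum 534  ← median
  y=5 (F, w=150) cum 684
  y=9 (C, w=120) cum 804
⇒ y* = 4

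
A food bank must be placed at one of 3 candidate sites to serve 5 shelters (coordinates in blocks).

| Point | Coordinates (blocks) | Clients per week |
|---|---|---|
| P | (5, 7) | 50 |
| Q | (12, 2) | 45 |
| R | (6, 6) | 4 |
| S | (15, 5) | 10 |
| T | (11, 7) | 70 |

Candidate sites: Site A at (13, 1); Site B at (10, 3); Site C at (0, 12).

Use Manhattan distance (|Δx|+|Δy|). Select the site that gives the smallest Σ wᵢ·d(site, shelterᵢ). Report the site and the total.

Total weighted distance at each candidate:
  Site A (13, 1): total = 1458
  Site B (10, 3): total = 1033
  Site C (0, 12): total = 2878
Minimum is at Site B with total 1033 blocks.

Site B, total 1033 blocks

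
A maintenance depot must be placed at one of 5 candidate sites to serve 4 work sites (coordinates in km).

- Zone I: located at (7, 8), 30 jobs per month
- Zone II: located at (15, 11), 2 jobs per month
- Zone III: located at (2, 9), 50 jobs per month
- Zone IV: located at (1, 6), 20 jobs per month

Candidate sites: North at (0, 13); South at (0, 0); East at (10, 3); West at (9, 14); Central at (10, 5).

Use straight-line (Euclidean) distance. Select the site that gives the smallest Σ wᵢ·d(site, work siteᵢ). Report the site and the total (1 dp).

North, total 653.4 km

Total weighted distance at each candidate:
  North (0, 13): total = 653.4
  South (0, 0): total = 938.7
  East (10, 3): total = 883.5
  West (9, 14): total = 859.5
  Central (10, 5): total = 771.2
Minimum is at North with total 653.4 km.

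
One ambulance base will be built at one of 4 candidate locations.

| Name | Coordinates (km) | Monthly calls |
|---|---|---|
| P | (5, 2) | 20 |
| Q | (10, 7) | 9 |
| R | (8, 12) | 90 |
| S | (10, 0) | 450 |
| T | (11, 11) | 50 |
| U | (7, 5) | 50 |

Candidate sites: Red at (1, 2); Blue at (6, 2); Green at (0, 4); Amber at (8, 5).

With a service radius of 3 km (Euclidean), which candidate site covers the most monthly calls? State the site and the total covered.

Amber, covering 59

Coverage radius r = 3 km; a point is covered iff (Δx)²+(Δy)² ≤ 3² = 9.
  Red (1, 2): covers {none} → 0
  Blue (6, 2): covers {P} → 20
  Green (0, 4): covers {none} → 0
  Amber (8, 5): covers {Q, U} → 59
Maximum coverage at Amber: 59 monthly calls.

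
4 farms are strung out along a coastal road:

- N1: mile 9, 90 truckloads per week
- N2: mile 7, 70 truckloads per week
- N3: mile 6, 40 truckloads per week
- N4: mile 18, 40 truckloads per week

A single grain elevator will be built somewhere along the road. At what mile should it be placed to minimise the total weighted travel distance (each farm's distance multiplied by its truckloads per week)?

x = 9

For a sum of weighted absolute distances on a line, the optimum is the weighted median (not the mean). Total weight W = 240; half-weight = 120.
Sort by position and accumulate weight:
  mile 6 (N3, w=40) → cum 40
  mile 7 (N2, w=70) → cum 110
  mile 9 (N1, w=90) → cum 200  ≥ 120 → median here
  mile 18 (N4, w=40) → cum 240
Optimal location: mile 9.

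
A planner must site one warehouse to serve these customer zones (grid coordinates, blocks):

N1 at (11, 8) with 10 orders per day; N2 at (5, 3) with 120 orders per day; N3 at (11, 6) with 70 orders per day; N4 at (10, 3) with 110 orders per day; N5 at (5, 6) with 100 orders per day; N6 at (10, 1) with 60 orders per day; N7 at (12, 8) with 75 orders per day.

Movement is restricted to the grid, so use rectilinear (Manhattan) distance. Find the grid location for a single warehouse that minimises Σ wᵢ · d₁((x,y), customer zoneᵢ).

Manhattan distance separates: Σwᵢ(|x−xᵢ|+|y−yᵢ|) = Σwᵢ|x−xᵢ| + Σwᵢ|y−yᵢ|, so x and y are optimised independently as 1-D weighted medians.
Total weight W = 545; half = 272.5.
x-coordinate, sorted with cumulative weight:
  x=5 (N2, w=120) cum 120
  x=5 (N5, w=100) cum 220
  x=10 (N4, w=110) cum 330  ← median
  x=10 (N6, w=60) cum 390
  x=11 (N1, w=10) cum 400
  x=11 (N3, w=70) cum 470
  x=12 (N7, w=75) cum 545
⇒ x* = 10
y-coordinate, sorted with cumulative weight:
  y=1 (N6, w=60) cum 60
  y=3 (N2, w=120) cum 180
  y=3 (N4, w=110) cum 290  ← median
  y=6 (N3, w=70) cum 360
  y=6 (N5, w=100) cum 460
  y=8 (N1, w=10) cum 470
  y=8 (N7, w=75) cum 545
⇒ y* = 3

(10, 3)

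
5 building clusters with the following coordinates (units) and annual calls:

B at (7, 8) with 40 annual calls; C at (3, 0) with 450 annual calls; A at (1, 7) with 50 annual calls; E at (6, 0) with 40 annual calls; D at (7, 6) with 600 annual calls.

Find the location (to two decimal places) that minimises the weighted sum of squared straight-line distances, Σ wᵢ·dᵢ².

(5.19, 3.62)

The minimiser of Σwᵢ‖p−pᵢ‖² is the weighted centroid p* = (Σwᵢpᵢ)/(Σwᵢ).
Σwᵢ = 1180.
Σwᵢxᵢ = 40·7 + 450·3 + 50·1 + 40·6 + 600·7 = 6120.
Σwᵢyᵢ = 40·8 + 450·0 + 50·7 + 40·0 + 600·6 = 4270.
x* = 6120/1180 = 5.19, y* = 4270/1180 = 3.62.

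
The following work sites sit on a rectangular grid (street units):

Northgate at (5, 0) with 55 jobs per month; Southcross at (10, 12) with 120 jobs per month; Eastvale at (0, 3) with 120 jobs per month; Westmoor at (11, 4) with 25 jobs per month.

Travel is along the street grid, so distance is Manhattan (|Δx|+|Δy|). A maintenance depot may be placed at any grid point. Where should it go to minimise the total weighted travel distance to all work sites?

Manhattan distance separates: Σwᵢ(|x−xᵢ|+|y−yᵢ|) = Σwᵢ|x−xᵢ| + Σwᵢ|y−yᵢ|, so x and y are optimised independently as 1-D weighted medians.
Total weight W = 320; half = 160.
x-coordinate, sorted with cumulative weight:
  x=0 (Eastvale, w=120) cum 120
  x=5 (Northgate, w=55) cum 175  ← median
  x=10 (Southcross, w=120) cum 295
  x=11 (Westmoor, w=25) cum 320
⇒ x* = 5
y-coordinate, sorted with cumulative weight:
  y=0 (Northgate, w=55) cum 55
  y=3 (Eastvale, w=120) cum 175  ← median
  y=4 (Westmoor, w=25) cum 200
  y=12 (Southcross, w=120) cum 320
⇒ y* = 3

(5, 3)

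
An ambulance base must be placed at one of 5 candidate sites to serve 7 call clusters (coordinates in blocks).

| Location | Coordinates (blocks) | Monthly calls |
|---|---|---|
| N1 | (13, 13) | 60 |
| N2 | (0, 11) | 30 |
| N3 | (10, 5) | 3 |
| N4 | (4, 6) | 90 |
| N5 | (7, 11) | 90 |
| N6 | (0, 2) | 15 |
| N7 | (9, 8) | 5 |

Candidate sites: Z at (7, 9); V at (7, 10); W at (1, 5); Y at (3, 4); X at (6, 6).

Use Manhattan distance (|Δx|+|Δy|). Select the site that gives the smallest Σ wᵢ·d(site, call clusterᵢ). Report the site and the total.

Total weighted distance at each candidate:
  Z (7, 9): total = 1836
  V (7, 10): total = 1769
  W (1, 5): total = 2992
  Y (3, 4): total = 2849
  X (6, 6): total = 2080
Minimum is at V with total 1769 blocks.

V, total 1769 blocks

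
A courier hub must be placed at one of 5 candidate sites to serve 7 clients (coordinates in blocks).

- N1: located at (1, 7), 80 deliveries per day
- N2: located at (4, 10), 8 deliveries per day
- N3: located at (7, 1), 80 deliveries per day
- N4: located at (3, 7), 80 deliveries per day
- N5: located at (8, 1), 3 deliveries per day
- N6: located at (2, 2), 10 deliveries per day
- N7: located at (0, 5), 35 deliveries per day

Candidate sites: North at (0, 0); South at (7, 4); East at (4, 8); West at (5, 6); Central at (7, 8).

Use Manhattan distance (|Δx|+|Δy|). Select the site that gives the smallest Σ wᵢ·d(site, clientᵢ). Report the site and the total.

Total weighted distance at each candidate:
  North (0, 0): total = 2434
  South (7, 4): total = 1954
  East (4, 8): total = 1654
  West (5, 6): total = 1544
  Central (7, 8): total = 2044
Minimum is at West with total 1544 blocks.

West, total 1544 blocks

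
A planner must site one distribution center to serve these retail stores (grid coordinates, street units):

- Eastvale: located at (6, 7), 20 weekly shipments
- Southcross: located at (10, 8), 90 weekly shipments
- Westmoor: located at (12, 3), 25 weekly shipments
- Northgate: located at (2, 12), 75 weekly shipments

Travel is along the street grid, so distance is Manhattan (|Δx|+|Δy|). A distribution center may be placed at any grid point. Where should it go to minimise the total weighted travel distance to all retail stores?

(10, 8)

Manhattan distance separates: Σwᵢ(|x−xᵢ|+|y−yᵢ|) = Σwᵢ|x−xᵢ| + Σwᵢ|y−yᵢ|, so x and y are optimised independently as 1-D weighted medians.
Total weight W = 210; half = 105.
x-coordinate, sorted with cumulative weight:
  x=2 (Northgate, w=75) cum 75
  x=6 (Eastvale, w=20) cum 95
  x=10 (Southcross, w=90) cum 185  ← median
  x=12 (Westmoor, w=25) cum 210
⇒ x* = 10
y-coordinate, sorted with cumulative weight:
  y=3 (Westmoor, w=25) cum 25
  y=7 (Eastvale, w=20) cum 45
  y=8 (Southcross, w=90) cum 135  ← median
  y=12 (Northgate, w=75) cum 210
⇒ y* = 8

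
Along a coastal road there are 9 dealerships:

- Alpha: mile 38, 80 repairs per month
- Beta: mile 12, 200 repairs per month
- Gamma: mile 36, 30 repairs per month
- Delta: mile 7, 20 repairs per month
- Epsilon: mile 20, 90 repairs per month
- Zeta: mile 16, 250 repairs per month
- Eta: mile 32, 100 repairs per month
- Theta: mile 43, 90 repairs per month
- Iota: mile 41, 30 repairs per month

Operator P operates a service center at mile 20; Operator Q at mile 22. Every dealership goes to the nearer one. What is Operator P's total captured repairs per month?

The indifferent point is the midpoint (20+22)/2 = 21; dealerships left of it (closer to Operator P at 20) go to Operator P, those right go to Operator Q.
  Delta at 7 (w=20) → Operator P
  Beta at 12 (w=200) → Operator P
  Zeta at 16 (w=250) → Operator P
  Epsilon at 20 (w=90) → Operator P
  Eta at 32 (w=100) → Operator Q
  Gamma at 36 (w=30) → Operator Q
  Alpha at 38 (w=80) → Operator Q
  Iota at 41 (w=30) → Operator Q
  Theta at 43 (w=90) → Operator Q
Operator P captures 560; Operator Q captures 330.

560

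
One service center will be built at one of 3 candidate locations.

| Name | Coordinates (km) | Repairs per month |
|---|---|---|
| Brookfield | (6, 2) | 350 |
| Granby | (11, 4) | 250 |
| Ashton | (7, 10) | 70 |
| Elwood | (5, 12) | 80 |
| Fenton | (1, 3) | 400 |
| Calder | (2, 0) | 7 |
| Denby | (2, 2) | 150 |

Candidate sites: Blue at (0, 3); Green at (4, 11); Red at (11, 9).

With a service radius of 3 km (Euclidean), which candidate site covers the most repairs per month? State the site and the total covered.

Coverage radius r = 3 km; a point is covered iff (Δx)²+(Δy)² ≤ 3² = 9.
  Blue (0, 3): covers {Fenton, Denby} → 550
  Green (4, 11): covers {Elwood} → 80
  Red (11, 9): covers {none} → 0
Maximum coverage at Blue: 550 repairs per month.

Blue, covering 550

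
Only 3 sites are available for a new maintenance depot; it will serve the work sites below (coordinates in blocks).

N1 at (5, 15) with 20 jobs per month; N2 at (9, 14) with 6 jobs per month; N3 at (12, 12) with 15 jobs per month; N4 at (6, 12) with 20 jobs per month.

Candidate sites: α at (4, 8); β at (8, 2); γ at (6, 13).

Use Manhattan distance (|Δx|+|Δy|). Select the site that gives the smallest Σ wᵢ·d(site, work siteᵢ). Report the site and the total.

Total weighted distance at each candidate:
  α (4, 8): total = 526
  β (8, 2): total = 848
  γ (6, 13): total = 209
Minimum is at γ with total 209 blocks.

γ, total 209 blocks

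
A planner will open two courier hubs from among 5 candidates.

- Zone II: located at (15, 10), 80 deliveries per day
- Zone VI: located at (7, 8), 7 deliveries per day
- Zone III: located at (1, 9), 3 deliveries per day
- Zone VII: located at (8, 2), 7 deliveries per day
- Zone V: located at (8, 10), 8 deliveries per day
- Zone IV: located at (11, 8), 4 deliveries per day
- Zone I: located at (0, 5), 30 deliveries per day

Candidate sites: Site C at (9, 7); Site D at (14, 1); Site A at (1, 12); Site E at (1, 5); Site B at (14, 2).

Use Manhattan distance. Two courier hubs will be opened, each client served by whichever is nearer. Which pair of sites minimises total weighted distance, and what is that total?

Evaluate every pair (each demand assigned to the nearer of the two):
  {Site C, Site E}: total = 869
  {Site E, Site B}: total = 999
  {Site C, Site A}: total = 1076
  {Site D, Site E}: total = 1090
  {Site C, Site D}: total = 1187
  {Site C, Site B}: total = 1187
  {Site A, Site B}: total = 1189
  {Site D, Site A}: total = 1280
  {Site D, Site B}: total = 1571
  {Site A, Site E}: total = 1576
Best pair: {Site C, Site E} with total 869.

{Site C, Site E}, total 869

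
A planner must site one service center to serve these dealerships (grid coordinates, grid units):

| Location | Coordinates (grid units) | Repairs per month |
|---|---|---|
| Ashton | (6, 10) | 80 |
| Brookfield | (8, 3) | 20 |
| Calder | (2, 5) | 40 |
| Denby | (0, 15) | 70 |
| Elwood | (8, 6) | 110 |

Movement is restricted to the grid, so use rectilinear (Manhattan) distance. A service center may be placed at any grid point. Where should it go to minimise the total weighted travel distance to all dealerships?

Manhattan distance separates: Σwᵢ(|x−xᵢ|+|y−yᵢ|) = Σwᵢ|x−xᵢ| + Σwᵢ|y−yᵢ|, so x and y are optimised independently as 1-D weighted medians.
Total weight W = 320; half = 160.
x-coordinate, sorted with cumulative weight:
  x=0 (Denby, w=70) cum 70
  x=2 (Calder, w=40) cum 110
  x=6 (Ashton, w=80) cum 190  ← median
  x=8 (Brookfield, w=20) cum 210
  x=8 (Elwood, w=110) cum 320
⇒ x* = 6
y-coordinate, sorted with cumulative weight:
  y=3 (Brookfield, w=20) cum 20
  y=5 (Calder, w=40) cum 60
  y=6 (Elwood, w=110) cum 170  ← median
  y=10 (Ashton, w=80) cum 250
  y=15 (Denby, w=70) cum 320
⇒ y* = 6

(6, 6)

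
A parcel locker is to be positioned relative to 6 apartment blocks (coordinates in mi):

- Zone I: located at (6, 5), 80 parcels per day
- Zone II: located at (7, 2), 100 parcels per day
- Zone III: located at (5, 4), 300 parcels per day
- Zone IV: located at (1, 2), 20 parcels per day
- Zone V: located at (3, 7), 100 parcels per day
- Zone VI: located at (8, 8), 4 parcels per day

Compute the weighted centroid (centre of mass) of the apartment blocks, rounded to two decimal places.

(5.02, 4.26)

The minimiser of Σwᵢ‖p−pᵢ‖² is the weighted centroid p* = (Σwᵢpᵢ)/(Σwᵢ).
Σwᵢ = 604.
Σwᵢxᵢ = 80·6 + 100·7 + 300·5 + 20·1 + 100·3 + 4·8 = 3032.
Σwᵢyᵢ = 80·5 + 100·2 + 300·4 + 20·2 + 100·7 + 4·8 = 2572.
x* = 3032/604 = 5.02, y* = 2572/604 = 4.26.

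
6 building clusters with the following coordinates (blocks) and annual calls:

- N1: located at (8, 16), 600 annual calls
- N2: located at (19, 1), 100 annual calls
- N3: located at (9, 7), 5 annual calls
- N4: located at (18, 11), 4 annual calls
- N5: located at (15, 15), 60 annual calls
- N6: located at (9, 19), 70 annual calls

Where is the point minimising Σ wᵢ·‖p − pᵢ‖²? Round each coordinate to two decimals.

The minimiser of Σwᵢ‖p−pᵢ‖² is the weighted centroid p* = (Σwᵢpᵢ)/(Σwᵢ).
Σwᵢ = 839.
Σwᵢxᵢ = 600·8 + 100·19 + 5·9 + 4·18 + 60·15 + 70·9 = 8347.
Σwᵢyᵢ = 600·16 + 100·1 + 5·7 + 4·11 + 60·15 + 70·19 = 12009.
x* = 8347/839 = 9.95, y* = 12009/839 = 14.31.

(9.95, 14.31)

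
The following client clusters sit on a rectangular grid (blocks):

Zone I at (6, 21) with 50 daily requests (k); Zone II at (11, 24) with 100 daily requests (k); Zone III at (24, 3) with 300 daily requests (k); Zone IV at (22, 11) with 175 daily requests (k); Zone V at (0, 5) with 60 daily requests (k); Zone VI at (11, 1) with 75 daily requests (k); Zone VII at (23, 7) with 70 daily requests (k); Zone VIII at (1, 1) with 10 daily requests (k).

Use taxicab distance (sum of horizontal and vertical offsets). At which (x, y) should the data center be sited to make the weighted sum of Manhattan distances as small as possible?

(22, 5)

Manhattan distance separates: Σwᵢ(|x−xᵢ|+|y−yᵢ|) = Σwᵢ|x−xᵢ| + Σwᵢ|y−yᵢ|, so x and y are optimised independently as 1-D weighted medians.
Total weight W = 840; half = 420.
x-coordinate, sorted with cumulative weight:
  x=0 (Zone V, w=60) cum 60
  x=1 (Zone VIII, w=10) cum 70
  x=6 (Zone I, w=50) cum 120
  x=11 (Zone II, w=100) cum 220
  x=11 (Zone VI, w=75) cum 295
  x=22 (Zone IV, w=175) cum 470  ← median
  x=23 (Zone VII, w=70) cum 540
  x=24 (Zone III, w=300) cum 840
⇒ x* = 22
y-coordinate, sorted with cumulative weight:
  y=1 (Zone VI, w=75) cum 75
  y=1 (Zone VIII, w=10) cum 85
  y=3 (Zone III, w=300) cum 385
  y=5 (Zone V, w=60) cum 445  ← median
  y=7 (Zone VII, w=70) cum 515
  y=11 (Zone IV, w=175) cum 690
  y=21 (Zone I, w=50) cum 740
  y=24 (Zone II, w=100) cum 840
⇒ y* = 5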